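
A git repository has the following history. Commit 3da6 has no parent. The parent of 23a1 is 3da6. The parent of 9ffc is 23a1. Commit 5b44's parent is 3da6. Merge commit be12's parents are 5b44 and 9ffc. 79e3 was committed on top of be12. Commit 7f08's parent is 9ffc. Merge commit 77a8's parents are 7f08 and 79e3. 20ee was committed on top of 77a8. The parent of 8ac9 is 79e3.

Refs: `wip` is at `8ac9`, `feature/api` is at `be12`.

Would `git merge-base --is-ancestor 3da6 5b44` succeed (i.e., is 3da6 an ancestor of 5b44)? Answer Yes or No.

Ancestors of 5b44 (commits reachable by following parents): {3da6, 5b44}.
3da6 is in that set, so it is an ancestor of 5b44.

Yes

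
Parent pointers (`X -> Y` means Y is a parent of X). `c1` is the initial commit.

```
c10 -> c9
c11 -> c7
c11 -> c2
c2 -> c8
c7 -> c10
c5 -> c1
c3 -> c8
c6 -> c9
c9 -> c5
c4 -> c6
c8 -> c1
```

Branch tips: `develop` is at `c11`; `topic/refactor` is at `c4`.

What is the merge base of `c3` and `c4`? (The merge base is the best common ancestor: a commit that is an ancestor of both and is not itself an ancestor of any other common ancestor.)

c1

Ancestors of c3: {c1, c3, c8}.
Ancestors of c4: {c1, c4, c5, c6, c9}.
Common ancestors: {c1}.
The only common ancestor is c1, so it is the merge base.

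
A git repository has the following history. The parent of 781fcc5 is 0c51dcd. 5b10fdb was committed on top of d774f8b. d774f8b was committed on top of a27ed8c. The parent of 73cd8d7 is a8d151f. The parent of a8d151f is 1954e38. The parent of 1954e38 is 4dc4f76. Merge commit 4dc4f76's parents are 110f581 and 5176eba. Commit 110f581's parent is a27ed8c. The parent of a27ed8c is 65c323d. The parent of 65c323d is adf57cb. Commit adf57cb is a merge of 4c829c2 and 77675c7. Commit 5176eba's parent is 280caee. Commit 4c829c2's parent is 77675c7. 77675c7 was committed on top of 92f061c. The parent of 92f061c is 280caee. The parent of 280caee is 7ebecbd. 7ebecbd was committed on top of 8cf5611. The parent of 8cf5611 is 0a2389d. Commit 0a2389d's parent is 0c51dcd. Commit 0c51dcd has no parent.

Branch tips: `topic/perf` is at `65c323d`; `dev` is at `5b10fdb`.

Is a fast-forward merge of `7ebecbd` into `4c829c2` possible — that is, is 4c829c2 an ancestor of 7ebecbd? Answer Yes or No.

A fast-forward from 4c829c2 to 7ebecbd is possible iff 4c829c2 is an ancestor of 7ebecbd.
Ancestors of 7ebecbd: {0a2389d, 0c51dcd, 7ebecbd, 8cf5611}.
4c829c2 is not among them, so fast-forward is not possible.

No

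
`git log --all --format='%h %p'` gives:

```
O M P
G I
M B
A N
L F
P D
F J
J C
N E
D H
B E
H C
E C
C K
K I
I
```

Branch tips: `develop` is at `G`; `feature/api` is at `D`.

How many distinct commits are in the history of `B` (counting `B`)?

Walking parent pointers from B: reachable set = {B, C, E, I, K}.
That is 5 commits.

5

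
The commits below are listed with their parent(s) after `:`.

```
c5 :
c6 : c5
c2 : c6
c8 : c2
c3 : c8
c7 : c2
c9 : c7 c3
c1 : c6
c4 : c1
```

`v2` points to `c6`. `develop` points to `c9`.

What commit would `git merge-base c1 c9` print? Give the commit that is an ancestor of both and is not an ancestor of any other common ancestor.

c6

Ancestors of c1: {c1, c5, c6}.
Ancestors of c9: {c2, c3, c5, c6, c7, c8, c9}.
Common ancestors: {c5, c6}.
Among these, c6 is not an ancestor of any other common ancestor — it is the merge base.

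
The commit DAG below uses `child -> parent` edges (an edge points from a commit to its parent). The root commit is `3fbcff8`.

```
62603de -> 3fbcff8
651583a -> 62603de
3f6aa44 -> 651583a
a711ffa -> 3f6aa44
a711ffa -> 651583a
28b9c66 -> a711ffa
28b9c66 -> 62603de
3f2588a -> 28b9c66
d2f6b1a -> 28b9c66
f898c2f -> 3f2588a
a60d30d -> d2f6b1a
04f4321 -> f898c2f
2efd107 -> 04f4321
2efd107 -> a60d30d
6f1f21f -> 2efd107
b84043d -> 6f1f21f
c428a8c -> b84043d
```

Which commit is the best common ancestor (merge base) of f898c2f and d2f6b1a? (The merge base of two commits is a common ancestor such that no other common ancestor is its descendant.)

Ancestors of f898c2f: {28b9c66, 3f2588a, 3f6aa44, 3fbcff8, 62603de, 651583a, a711ffa, f898c2f}.
Ancestors of d2f6b1a: {28b9c66, 3f6aa44, 3fbcff8, 62603de, 651583a, a711ffa, d2f6b1a}.
Common ancestors: {28b9c66, 3f6aa44, 3fbcff8, 62603de, 651583a, a711ffa}.
Among these, 28b9c66 is not an ancestor of any other common ancestor — it is the merge base.

28b9c66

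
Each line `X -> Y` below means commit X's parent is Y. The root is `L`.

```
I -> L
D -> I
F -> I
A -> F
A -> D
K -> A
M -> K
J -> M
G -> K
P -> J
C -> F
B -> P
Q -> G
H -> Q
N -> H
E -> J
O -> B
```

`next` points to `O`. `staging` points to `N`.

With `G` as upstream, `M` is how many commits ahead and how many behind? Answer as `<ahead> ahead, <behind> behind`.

Reachable from M: {A, D, F, I, K, L, M}.
Reachable from G: {A, D, F, G, I, K, L}.
Only in M's history (ahead): {M} — 1.
Only in G's history (behind): {G} — 1.

1 ahead, 1 behind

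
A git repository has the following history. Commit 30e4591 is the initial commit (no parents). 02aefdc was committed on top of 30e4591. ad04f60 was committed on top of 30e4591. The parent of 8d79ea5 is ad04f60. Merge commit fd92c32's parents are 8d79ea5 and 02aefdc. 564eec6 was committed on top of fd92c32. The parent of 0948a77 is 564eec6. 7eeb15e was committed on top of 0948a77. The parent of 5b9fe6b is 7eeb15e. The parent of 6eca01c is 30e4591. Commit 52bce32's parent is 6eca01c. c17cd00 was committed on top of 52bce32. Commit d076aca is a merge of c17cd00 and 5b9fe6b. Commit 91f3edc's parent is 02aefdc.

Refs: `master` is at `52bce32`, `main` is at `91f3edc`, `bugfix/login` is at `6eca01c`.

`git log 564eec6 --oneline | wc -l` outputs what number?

Walking parent pointers from 564eec6: reachable set = {02aefdc, 30e4591, 564eec6, 8d79ea5, ad04f60, fd92c32}.
That is 6 commits.

6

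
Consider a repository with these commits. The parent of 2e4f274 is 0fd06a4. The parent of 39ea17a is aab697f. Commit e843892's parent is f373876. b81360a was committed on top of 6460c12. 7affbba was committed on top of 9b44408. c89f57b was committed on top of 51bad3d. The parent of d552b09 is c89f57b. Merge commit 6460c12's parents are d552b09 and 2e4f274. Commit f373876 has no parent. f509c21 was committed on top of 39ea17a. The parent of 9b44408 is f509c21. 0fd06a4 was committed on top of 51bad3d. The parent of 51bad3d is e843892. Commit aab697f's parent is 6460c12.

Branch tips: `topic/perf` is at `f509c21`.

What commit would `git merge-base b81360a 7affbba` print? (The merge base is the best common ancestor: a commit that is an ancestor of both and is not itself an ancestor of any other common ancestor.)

6460c12

Ancestors of b81360a: {0fd06a4, 2e4f274, 51bad3d, 6460c12, b81360a, c89f57b, d552b09, e843892, f373876}.
Ancestors of 7affbba: {0fd06a4, 2e4f274, 39ea17a, 51bad3d, 6460c12, 7affbba, 9b44408, aab697f, c89f57b, d552b09, e843892, f373876, f509c21}.
Common ancestors: {0fd06a4, 2e4f274, 51bad3d, 6460c12, c89f57b, d552b09, e843892, f373876}.
Among these, 6460c12 is not an ancestor of any other common ancestor — it is the merge base.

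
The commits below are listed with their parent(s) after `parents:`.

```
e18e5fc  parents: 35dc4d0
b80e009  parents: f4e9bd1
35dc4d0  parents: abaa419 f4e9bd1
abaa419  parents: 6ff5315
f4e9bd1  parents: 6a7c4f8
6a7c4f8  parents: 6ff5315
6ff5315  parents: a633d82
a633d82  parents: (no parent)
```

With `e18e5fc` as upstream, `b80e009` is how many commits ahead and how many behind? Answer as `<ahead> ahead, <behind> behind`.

Reachable from b80e009: {6a7c4f8, 6ff5315, a633d82, b80e009, f4e9bd1}.
Reachable from e18e5fc: {35dc4d0, 6a7c4f8, 6ff5315, a633d82, abaa419, e18e5fc, f4e9bd1}.
Only in b80e009's history (ahead): {b80e009} — 1.
Only in e18e5fc's history (behind): {35dc4d0, abaa419, e18e5fc} — 3.

1 ahead, 3 behind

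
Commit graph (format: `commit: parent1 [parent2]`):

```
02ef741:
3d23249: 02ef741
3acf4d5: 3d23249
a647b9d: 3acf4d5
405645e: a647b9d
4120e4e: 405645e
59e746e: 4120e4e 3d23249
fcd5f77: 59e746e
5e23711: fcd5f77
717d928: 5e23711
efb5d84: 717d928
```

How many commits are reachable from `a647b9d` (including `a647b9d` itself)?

Walking parent pointers from a647b9d: reachable set = {02ef741, 3acf4d5, 3d23249, a647b9d}.
That is 4 commits.

4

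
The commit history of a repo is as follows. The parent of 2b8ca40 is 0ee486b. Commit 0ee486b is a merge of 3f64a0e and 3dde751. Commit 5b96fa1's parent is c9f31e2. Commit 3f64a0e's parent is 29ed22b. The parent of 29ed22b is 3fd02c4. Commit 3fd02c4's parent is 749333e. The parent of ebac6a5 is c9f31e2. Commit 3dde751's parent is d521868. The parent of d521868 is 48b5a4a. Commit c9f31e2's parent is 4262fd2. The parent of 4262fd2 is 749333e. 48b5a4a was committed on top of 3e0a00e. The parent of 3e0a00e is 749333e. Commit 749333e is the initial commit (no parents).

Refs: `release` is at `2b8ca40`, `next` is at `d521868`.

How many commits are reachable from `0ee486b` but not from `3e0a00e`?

Reachable from 0ee486b: {0ee486b, 29ed22b, 3dde751, 3e0a00e, 3f64a0e, 3fd02c4, 48b5a4a, 749333e, d521868}.
Reachable from 3e0a00e: {3e0a00e, 749333e}.
In 0ee486b's history but not 3e0a00e's: {0ee486b, 29ed22b, 3dde751, 3f64a0e, 3fd02c4, 48b5a4a, d521868} — 7 commits.

7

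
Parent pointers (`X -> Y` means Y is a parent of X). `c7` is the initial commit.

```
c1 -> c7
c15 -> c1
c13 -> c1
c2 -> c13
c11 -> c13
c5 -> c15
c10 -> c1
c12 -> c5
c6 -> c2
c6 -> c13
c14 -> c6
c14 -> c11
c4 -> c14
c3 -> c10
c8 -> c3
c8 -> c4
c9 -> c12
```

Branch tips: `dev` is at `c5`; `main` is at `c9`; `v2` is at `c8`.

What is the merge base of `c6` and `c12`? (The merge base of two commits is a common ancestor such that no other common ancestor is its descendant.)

c1

Ancestors of c6: {c1, c13, c2, c6, c7}.
Ancestors of c12: {c1, c12, c15, c5, c7}.
Common ancestors: {c1, c7}.
Among these, c1 is not an ancestor of any other common ancestor — it is the merge base.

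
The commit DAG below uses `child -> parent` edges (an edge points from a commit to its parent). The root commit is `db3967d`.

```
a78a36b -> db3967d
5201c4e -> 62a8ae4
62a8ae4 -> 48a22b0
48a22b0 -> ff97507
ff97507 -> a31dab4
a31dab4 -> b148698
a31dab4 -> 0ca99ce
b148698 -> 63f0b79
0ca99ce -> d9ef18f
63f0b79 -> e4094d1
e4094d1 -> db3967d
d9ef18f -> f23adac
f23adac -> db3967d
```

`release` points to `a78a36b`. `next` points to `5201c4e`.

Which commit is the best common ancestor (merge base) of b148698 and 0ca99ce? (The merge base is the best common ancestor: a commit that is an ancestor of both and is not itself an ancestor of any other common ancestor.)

db3967d

Ancestors of b148698: {63f0b79, b148698, db3967d, e4094d1}.
Ancestors of 0ca99ce: {0ca99ce, d9ef18f, db3967d, f23adac}.
Common ancestors: {db3967d}.
The only common ancestor is db3967d, so it is the merge base.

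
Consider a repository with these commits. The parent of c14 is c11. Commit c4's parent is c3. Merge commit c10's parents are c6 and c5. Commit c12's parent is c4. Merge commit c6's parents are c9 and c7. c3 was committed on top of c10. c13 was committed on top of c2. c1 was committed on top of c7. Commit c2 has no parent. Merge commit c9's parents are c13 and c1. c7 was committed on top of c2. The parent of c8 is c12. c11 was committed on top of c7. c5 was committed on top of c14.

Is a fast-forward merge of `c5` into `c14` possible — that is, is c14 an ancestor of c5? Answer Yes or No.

Yes

A fast-forward from c14 to c5 is possible iff c14 is an ancestor of c5.
Ancestors of c5: {c11, c14, c2, c5, c7}.
c14 is among them, so fast-forward is possible.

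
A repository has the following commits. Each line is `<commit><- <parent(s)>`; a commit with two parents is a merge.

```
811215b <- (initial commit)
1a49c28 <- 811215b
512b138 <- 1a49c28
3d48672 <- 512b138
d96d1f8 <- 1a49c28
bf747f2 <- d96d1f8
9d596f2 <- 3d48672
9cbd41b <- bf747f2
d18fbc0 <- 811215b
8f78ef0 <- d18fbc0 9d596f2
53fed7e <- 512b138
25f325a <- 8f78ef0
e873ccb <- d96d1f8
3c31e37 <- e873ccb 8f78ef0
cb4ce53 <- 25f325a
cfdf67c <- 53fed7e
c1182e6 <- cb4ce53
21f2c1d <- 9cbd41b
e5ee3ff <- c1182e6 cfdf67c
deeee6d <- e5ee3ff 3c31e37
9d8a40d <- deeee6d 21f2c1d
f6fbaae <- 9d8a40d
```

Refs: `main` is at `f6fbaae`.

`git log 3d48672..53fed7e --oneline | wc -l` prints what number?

1

Reachable from 53fed7e: {1a49c28, 512b138, 53fed7e, 811215b}.
Reachable from 3d48672: {1a49c28, 3d48672, 512b138, 811215b}.
In 53fed7e's history but not 3d48672's: {53fed7e} — 1 commit.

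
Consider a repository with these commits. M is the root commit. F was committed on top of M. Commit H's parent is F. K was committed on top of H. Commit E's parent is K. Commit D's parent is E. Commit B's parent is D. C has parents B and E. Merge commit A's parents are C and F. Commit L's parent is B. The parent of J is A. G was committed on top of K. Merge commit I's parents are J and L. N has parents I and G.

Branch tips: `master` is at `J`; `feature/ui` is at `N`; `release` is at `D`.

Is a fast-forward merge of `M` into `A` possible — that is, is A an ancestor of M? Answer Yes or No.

No

A fast-forward from A to M is possible iff A is an ancestor of M.
Ancestors of M: {M}.
A is not among them, so fast-forward is not possible.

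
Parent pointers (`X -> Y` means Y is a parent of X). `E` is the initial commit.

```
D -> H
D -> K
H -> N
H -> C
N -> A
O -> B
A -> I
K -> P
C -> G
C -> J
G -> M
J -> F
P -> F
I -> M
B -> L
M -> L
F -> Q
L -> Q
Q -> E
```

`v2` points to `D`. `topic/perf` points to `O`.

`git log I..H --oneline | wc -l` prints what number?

Reachable from H: {A, C, E, F, G, H, I, J, L, M, N, Q}.
Reachable from I: {E, I, L, M, Q}.
In H's history but not I's: {A, C, F, G, H, J, N} — 7 commits.

7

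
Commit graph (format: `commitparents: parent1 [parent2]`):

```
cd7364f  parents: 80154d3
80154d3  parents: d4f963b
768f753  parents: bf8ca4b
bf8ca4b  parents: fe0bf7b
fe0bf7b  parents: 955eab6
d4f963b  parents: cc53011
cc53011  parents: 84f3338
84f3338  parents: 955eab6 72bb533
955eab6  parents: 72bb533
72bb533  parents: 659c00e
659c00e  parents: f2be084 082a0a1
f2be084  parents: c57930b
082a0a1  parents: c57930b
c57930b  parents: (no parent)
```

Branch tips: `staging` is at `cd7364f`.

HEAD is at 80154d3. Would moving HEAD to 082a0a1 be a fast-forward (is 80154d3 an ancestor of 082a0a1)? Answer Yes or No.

A fast-forward from 80154d3 to 082a0a1 is possible iff 80154d3 is an ancestor of 082a0a1.
Ancestors of 082a0a1: {082a0a1, c57930b}.
80154d3 is not among them, so fast-forward is not possible.

No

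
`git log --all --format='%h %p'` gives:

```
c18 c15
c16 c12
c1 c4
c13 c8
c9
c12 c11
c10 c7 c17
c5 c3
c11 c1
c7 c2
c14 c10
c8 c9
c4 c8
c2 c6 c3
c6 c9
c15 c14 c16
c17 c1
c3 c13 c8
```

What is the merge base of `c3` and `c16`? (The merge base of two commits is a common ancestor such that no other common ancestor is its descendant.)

Ancestors of c3: {c13, c3, c8, c9}.
Ancestors of c16: {c1, c11, c12, c16, c4, c8, c9}.
Common ancestors: {c8, c9}.
Among these, c8 is not an ancestor of any other common ancestor — it is the merge base.

c8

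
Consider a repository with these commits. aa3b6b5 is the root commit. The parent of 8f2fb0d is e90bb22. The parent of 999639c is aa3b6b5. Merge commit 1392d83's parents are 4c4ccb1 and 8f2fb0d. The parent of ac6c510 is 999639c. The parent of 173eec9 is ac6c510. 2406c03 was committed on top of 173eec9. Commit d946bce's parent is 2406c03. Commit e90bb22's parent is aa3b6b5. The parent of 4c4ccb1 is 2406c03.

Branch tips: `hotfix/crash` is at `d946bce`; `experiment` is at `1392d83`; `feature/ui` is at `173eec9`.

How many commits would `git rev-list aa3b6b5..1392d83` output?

Reachable from 1392d83: {1392d83, 173eec9, 2406c03, 4c4ccb1, 8f2fb0d, 999639c, aa3b6b5, ac6c510, e90bb22}.
Reachable from aa3b6b5: {aa3b6b5}.
In 1392d83's history but not aa3b6b5's: {1392d83, 173eec9, 2406c03, 4c4ccb1, 8f2fb0d, 999639c, ac6c510, e90bb22} — 8 commits.

8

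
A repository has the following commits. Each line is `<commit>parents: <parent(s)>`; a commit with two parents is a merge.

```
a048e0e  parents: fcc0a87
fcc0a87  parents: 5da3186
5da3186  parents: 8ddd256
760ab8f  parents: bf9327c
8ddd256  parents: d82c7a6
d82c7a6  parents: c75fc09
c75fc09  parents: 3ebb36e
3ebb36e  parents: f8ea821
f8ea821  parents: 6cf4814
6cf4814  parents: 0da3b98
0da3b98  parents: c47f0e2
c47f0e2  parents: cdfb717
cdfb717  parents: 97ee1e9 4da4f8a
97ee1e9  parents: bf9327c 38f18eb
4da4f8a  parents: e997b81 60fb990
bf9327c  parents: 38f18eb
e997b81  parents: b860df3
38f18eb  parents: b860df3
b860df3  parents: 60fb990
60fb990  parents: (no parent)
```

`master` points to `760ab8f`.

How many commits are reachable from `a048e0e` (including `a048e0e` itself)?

Walking parent pointers from a048e0e: reachable set = {0da3b98, 38f18eb, 3ebb36e, 4da4f8a, 5da3186, 60fb990, 6cf4814, 8ddd256, 97ee1e9, a048e0e, b860df3, bf9327c, c47f0e2, c75fc09, cdfb717, d82c7a6, e997b81, f8ea821, fcc0a87}.
That is 19 commits.

19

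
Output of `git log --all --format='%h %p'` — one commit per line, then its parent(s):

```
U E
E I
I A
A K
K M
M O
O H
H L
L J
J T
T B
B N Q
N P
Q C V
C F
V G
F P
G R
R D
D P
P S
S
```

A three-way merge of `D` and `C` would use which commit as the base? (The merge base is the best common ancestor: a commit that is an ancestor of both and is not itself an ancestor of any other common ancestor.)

P

Ancestors of D: {D, P, S}.
Ancestors of C: {C, F, P, S}.
Common ancestors: {P, S}.
Among these, P is not an ancestor of any other common ancestor — it is the merge base.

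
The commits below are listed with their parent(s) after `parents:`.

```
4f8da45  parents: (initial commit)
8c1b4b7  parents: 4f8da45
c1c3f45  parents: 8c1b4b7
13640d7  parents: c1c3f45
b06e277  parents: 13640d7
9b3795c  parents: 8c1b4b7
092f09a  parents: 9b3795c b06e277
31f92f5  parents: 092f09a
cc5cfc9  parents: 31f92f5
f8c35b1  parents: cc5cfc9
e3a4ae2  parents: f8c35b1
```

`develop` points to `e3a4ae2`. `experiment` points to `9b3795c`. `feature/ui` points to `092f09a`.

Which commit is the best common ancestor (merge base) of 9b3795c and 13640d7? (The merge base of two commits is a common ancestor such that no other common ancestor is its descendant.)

8c1b4b7

Ancestors of 9b3795c: {4f8da45, 8c1b4b7, 9b3795c}.
Ancestors of 13640d7: {13640d7, 4f8da45, 8c1b4b7, c1c3f45}.
Common ancestors: {4f8da45, 8c1b4b7}.
Among these, 8c1b4b7 is not an ancestor of any other common ancestor — it is the merge base.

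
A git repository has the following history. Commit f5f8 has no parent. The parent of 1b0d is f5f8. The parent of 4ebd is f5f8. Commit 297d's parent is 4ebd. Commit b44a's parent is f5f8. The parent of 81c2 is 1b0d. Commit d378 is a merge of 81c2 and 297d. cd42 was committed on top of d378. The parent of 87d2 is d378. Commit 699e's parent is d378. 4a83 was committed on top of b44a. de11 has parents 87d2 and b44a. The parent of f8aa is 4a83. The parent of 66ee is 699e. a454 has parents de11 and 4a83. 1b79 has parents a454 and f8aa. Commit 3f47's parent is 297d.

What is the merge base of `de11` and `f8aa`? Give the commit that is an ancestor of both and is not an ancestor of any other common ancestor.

Ancestors of de11: {1b0d, 297d, 4ebd, 81c2, 87d2, b44a, d378, de11, f5f8}.
Ancestors of f8aa: {4a83, b44a, f5f8, f8aa}.
Common ancestors: {b44a, f5f8}.
Among these, b44a is not an ancestor of any other common ancestor — it is the merge base.

b44a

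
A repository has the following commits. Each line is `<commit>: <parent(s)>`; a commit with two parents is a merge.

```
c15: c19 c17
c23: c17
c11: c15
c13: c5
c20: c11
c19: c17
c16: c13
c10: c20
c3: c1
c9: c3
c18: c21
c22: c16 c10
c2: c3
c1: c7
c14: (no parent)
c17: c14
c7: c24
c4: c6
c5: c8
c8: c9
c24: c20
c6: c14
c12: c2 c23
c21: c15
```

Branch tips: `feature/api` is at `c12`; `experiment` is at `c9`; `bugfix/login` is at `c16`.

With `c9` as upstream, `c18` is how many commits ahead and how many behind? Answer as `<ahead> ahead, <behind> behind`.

Reachable from c18: {c14, c15, c17, c18, c19, c21}.
Reachable from c9: {c1, c11, c14, c15, c17, c19, c20, c24, c3, c7, c9}.
Only in c18's history (ahead): {c18, c21} — 2.
Only in c9's history (behind): {c1, c11, c20, c24, c3, c7, c9} — 7.

2 ahead, 7 behind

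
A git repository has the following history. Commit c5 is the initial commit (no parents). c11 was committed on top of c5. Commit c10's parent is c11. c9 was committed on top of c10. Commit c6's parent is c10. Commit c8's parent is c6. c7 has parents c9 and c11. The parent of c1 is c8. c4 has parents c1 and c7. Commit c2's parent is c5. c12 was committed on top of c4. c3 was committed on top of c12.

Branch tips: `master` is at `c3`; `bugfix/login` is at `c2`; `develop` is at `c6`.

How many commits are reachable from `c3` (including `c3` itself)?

Walking parent pointers from c3: reachable set = {c1, c10, c11, c12, c3, c4, c5, c6, c7, c8, c9}.
That is 11 commits.

11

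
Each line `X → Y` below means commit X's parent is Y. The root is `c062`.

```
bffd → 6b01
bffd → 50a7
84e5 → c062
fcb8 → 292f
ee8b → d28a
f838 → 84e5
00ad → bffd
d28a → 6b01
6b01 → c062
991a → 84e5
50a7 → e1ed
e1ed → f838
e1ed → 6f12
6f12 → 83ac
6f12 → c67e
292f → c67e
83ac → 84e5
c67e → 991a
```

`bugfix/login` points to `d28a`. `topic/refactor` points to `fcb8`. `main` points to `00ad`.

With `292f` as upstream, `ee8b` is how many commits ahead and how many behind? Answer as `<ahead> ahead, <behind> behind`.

Reachable from ee8b: {6b01, c062, d28a, ee8b}.
Reachable from 292f: {292f, 84e5, 991a, c062, c67e}.
Only in ee8b's history (ahead): {6b01, d28a, ee8b} — 3.
Only in 292f's history (behind): {292f, 84e5, 991a, c67e} — 4.

3 ahead, 4 behind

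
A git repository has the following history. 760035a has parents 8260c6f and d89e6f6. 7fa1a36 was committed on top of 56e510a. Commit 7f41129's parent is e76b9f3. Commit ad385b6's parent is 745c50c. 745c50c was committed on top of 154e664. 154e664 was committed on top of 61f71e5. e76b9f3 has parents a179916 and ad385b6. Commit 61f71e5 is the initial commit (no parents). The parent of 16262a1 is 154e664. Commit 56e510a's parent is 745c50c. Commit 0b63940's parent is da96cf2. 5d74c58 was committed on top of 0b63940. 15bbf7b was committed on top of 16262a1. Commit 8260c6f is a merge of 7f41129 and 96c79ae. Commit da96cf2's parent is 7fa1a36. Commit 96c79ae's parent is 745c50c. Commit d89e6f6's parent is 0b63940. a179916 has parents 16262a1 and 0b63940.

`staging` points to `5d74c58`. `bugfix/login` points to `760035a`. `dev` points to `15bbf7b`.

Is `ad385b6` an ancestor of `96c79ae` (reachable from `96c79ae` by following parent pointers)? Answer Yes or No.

Ancestors of 96c79ae: {154e664, 61f71e5, 745c50c, 96c79ae}.
ad385b6 is not in that set, so it is not an ancestor of 96c79ae.

No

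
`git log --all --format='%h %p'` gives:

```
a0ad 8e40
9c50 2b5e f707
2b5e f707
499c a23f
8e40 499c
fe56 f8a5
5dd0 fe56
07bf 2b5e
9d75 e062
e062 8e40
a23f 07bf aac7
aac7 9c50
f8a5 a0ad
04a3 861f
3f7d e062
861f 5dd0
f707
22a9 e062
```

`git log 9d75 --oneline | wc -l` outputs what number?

Walking parent pointers from 9d75: reachable set = {07bf, 2b5e, 499c, 8e40, 9c50, 9d75, a23f, aac7, e062, f707}.
That is 10 commits.

10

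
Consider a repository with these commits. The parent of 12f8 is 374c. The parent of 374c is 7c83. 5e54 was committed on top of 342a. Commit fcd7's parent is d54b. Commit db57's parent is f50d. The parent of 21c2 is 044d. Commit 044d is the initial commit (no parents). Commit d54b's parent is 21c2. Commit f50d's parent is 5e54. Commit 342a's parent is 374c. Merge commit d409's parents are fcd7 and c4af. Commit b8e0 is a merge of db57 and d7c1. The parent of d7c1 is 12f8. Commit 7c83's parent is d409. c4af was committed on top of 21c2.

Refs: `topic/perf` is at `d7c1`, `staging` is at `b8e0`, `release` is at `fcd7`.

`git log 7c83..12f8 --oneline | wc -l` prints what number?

2

Reachable from 12f8: {044d, 12f8, 21c2, 374c, 7c83, c4af, d409, d54b, fcd7}.
Reachable from 7c83: {044d, 21c2, 7c83, c4af, d409, d54b, fcd7}.
In 12f8's history but not 7c83's: {12f8, 374c} — 2 commits.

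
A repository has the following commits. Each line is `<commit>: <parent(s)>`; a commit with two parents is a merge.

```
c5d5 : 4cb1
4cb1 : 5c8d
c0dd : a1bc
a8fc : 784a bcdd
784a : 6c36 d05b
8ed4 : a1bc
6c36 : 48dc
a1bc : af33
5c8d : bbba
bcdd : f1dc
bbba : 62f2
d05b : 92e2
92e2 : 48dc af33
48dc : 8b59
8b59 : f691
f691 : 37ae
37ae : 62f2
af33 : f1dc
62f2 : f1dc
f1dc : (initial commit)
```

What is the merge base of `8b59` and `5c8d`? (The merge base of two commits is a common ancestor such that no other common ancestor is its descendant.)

62f2

Ancestors of 8b59: {37ae, 62f2, 8b59, f1dc, f691}.
Ancestors of 5c8d: {5c8d, 62f2, bbba, f1dc}.
Common ancestors: {62f2, f1dc}.
Among these, 62f2 is not an ancestor of any other common ancestor — it is the merge base.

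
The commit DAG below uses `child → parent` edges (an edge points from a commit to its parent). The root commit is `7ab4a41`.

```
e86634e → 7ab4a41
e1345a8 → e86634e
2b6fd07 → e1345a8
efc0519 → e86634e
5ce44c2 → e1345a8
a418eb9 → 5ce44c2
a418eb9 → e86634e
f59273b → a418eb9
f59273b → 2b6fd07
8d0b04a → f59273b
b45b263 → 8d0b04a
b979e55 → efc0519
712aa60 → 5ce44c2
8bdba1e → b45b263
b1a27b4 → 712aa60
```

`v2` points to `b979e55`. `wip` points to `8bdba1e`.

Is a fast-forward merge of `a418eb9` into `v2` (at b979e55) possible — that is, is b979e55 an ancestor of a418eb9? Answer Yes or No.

A fast-forward from b979e55 to a418eb9 is possible iff b979e55 is an ancestor of a418eb9.
Ancestors of a418eb9: {5ce44c2, 7ab4a41, a418eb9, e1345a8, e86634e}.
b979e55 is not among them, so fast-forward is not possible.

No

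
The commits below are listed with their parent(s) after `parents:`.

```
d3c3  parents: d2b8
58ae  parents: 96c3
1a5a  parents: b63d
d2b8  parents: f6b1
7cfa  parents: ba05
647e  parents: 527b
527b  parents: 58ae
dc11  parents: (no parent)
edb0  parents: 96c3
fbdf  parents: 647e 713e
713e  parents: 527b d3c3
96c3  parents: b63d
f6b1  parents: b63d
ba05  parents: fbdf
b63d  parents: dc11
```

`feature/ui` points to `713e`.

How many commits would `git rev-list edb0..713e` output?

6

Reachable from 713e: {527b, 58ae, 713e, 96c3, b63d, d2b8, d3c3, dc11, f6b1}.
Reachable from edb0: {96c3, b63d, dc11, edb0}.
In 713e's history but not edb0's: {527b, 58ae, 713e, d2b8, d3c3, f6b1} — 6 commits.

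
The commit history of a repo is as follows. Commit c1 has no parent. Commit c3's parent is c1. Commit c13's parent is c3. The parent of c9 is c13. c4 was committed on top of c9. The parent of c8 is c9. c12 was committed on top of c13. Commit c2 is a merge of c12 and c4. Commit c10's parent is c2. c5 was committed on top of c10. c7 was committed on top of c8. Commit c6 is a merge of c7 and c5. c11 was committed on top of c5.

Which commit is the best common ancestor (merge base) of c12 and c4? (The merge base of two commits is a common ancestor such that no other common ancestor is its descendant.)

Ancestors of c12: {c1, c12, c13, c3}.
Ancestors of c4: {c1, c13, c3, c4, c9}.
Common ancestors: {c1, c13, c3}.
Among these, c13 is not an ancestor of any other common ancestor — it is the merge base.

c13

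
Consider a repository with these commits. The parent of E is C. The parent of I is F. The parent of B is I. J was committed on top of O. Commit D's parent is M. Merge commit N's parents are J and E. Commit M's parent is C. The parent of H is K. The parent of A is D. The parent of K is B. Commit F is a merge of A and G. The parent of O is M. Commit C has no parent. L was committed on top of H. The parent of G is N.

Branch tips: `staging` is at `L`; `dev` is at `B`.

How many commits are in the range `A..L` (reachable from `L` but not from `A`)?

11

Reachable from L: {A, B, C, D, E, F, G, H, I, J, K, L, M, N, O}.
Reachable from A: {A, C, D, M}.
In L's history but not A's: {B, E, F, G, H, I, J, K, L, N, O} — 11 commits.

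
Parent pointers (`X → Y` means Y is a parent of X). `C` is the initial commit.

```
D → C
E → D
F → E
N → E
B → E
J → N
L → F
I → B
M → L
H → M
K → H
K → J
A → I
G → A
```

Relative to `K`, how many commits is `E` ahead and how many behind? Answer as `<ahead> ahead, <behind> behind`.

Reachable from E: {C, D, E}.
Reachable from K: {C, D, E, F, H, J, K, L, M, N}.
Only in E's history (ahead): {} — 0.
Only in K's history (behind): {F, H, J, K, L, M, N} — 7.

0 ahead, 7 behind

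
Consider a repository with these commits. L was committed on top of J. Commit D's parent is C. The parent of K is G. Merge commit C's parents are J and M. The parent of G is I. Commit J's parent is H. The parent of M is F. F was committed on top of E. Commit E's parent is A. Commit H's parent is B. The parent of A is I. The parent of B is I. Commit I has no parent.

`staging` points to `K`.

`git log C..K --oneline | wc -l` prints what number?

Reachable from K: {G, I, K}.
Reachable from C: {A, B, C, E, F, H, I, J, M}.
In K's history but not C's: {G, K} — 2 commits.

2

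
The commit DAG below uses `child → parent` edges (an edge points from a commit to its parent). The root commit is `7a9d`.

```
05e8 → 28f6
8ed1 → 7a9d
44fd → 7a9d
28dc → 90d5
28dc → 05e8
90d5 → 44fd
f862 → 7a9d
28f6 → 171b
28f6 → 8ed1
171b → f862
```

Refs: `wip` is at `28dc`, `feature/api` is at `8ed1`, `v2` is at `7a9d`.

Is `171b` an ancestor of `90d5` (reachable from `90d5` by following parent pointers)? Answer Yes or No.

No

Ancestors of 90d5: {44fd, 7a9d, 90d5}.
171b is not in that set, so it is not an ancestor of 90d5.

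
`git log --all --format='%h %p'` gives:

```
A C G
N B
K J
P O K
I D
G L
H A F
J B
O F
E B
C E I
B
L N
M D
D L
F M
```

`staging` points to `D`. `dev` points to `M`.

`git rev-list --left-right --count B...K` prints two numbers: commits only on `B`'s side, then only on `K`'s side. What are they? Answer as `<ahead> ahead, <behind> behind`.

0 ahead, 2 behind

Reachable from B: {B}.
Reachable from K: {B, J, K}.
Only in B's history (ahead): {} — 0.
Only in K's history (behind): {J, K} — 2.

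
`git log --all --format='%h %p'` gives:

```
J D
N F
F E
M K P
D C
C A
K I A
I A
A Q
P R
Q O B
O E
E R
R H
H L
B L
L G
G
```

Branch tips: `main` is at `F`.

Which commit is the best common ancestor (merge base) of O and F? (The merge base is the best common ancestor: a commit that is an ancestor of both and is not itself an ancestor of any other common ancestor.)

E

Ancestors of O: {E, G, H, L, O, R}.
Ancestors of F: {E, F, G, H, L, R}.
Common ancestors: {E, G, H, L, R}.
Among these, E is not an ancestor of any other common ancestor — it is the merge base.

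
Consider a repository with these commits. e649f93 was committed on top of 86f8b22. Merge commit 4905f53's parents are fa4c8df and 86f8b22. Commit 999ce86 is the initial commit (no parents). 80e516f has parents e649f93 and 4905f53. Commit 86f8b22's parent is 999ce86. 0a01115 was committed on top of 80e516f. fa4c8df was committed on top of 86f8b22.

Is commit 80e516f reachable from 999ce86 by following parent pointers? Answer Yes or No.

No

Ancestors of 999ce86: {999ce86}.
80e516f is not in that set, so it is not an ancestor of 999ce86.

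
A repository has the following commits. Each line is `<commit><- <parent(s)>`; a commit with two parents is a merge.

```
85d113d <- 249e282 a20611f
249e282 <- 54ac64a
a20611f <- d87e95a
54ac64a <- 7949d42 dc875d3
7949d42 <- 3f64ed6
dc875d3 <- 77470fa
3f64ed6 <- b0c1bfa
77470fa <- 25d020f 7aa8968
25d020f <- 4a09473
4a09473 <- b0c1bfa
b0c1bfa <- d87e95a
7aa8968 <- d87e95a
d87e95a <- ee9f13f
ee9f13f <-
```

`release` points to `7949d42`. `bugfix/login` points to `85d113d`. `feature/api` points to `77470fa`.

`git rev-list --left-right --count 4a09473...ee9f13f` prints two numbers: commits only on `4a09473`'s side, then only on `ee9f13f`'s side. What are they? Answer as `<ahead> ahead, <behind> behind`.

3 ahead, 0 behind

Reachable from 4a09473: {4a09473, b0c1bfa, d87e95a, ee9f13f}.
Reachable from ee9f13f: {ee9f13f}.
Only in 4a09473's history (ahead): {4a09473, b0c1bfa, d87e95a} — 3.
Only in ee9f13f's history (behind): {} — 0.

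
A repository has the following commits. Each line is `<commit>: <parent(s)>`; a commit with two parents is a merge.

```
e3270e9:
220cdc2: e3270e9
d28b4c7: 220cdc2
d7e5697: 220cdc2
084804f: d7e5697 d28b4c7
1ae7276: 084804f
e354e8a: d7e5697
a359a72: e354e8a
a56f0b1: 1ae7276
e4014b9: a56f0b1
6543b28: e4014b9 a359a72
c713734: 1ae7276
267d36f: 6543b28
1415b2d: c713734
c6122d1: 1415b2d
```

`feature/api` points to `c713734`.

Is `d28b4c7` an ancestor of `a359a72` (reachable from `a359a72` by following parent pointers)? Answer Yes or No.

No

Ancestors of a359a72: {220cdc2, a359a72, d7e5697, e3270e9, e354e8a}.
d28b4c7 is not in that set, so it is not an ancestor of a359a72.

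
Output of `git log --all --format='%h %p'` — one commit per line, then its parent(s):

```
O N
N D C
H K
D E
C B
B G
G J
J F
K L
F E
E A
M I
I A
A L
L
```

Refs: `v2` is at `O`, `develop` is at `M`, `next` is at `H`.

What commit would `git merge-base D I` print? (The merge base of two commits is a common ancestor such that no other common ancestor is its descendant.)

Ancestors of D: {A, D, E, L}.
Ancestors of I: {A, I, L}.
Common ancestors: {A, L}.
Among these, A is not an ancestor of any other common ancestor — it is the merge base.

A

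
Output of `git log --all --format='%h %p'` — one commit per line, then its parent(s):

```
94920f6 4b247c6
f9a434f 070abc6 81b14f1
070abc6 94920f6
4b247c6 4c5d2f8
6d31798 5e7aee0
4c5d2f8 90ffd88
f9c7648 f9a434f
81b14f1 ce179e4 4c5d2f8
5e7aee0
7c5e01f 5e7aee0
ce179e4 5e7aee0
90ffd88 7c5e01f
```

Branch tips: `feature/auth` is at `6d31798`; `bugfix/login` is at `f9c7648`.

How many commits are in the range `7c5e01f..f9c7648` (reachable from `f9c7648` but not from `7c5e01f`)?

Reachable from f9c7648: {070abc6, 4b247c6, 4c5d2f8, 5e7aee0, 7c5e01f, 81b14f1, 90ffd88, 94920f6, ce179e4, f9a434f, f9c7648}.
Reachable from 7c5e01f: {5e7aee0, 7c5e01f}.
In f9c7648's history but not 7c5e01f's: {070abc6, 4b247c6, 4c5d2f8, 81b14f1, 90ffd88, 94920f6, ce179e4, f9a434f, f9c7648} — 9 commits.

9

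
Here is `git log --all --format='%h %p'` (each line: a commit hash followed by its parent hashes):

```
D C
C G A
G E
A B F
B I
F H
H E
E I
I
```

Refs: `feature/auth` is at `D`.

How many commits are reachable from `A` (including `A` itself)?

Walking parent pointers from A: reachable set = {A, B, E, F, H, I}.
That is 6 commits.

6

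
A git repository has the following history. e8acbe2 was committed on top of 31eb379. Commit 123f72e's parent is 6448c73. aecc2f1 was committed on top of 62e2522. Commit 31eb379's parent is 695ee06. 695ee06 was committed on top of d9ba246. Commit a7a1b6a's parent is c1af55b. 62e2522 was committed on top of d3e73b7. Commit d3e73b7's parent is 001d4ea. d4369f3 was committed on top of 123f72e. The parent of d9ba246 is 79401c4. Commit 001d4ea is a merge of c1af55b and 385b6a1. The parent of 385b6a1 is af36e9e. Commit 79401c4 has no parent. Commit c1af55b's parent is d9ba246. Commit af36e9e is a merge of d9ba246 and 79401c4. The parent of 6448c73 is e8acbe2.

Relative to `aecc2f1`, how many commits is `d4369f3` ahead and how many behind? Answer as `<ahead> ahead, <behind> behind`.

6 ahead, 7 behind

Reachable from d4369f3: {123f72e, 31eb379, 6448c73, 695ee06, 79401c4, d4369f3, d9ba246, e8acbe2}.
Reachable from aecc2f1: {001d4ea, 385b6a1, 62e2522, 79401c4, aecc2f1, af36e9e, c1af55b, d3e73b7, d9ba246}.
Only in d4369f3's history (ahead): {123f72e, 31eb379, 6448c73, 695ee06, d4369f3, e8acbe2} — 6.
Only in aecc2f1's history (behind): {001d4ea, 385b6a1, 62e2522, aecc2f1, af36e9e, c1af55b, d3e73b7} — 7.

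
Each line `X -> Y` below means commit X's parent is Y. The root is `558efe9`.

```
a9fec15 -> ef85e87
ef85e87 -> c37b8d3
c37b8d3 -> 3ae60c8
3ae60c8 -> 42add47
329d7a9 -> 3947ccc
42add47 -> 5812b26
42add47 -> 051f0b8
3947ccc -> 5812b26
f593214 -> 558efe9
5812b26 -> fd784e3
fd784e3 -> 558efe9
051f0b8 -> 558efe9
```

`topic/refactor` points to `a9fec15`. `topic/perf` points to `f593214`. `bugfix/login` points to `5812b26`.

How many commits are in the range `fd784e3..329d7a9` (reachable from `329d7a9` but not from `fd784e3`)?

Reachable from 329d7a9: {329d7a9, 3947ccc, 558efe9, 5812b26, fd784e3}.
Reachable from fd784e3: {558efe9, fd784e3}.
In 329d7a9's history but not fd784e3's: {329d7a9, 3947ccc, 5812b26} — 3 commits.

3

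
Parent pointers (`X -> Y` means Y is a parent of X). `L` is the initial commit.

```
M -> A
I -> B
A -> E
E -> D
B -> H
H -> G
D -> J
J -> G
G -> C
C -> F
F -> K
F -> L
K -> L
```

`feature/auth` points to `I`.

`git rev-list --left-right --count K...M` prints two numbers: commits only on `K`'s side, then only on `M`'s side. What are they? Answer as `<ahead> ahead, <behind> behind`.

0 ahead, 8 behind

Reachable from K: {K, L}.
Reachable from M: {A, C, D, E, F, G, J, K, L, M}.
Only in K's history (ahead): {} — 0.
Only in M's history (behind): {A, C, D, E, F, G, J, M} — 8.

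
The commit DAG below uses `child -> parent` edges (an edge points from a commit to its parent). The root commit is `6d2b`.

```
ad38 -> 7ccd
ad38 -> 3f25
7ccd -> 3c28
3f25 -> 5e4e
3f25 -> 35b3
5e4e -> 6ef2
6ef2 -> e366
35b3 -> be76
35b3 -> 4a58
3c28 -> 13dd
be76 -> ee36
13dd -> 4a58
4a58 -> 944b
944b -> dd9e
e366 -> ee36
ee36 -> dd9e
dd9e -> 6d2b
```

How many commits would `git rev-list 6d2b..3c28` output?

5

Reachable from 3c28: {13dd, 3c28, 4a58, 6d2b, 944b, dd9e}.
Reachable from 6d2b: {6d2b}.
In 3c28's history but not 6d2b's: {13dd, 3c28, 4a58, 944b, dd9e} — 5 commits.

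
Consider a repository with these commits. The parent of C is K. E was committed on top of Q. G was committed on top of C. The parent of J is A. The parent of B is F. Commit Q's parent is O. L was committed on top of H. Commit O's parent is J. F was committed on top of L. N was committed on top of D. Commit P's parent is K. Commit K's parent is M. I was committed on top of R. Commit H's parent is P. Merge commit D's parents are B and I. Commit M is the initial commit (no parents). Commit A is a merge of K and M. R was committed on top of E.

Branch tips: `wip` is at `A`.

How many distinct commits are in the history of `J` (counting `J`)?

4

Walking parent pointers from J: reachable set = {A, J, K, M}.
That is 4 commits.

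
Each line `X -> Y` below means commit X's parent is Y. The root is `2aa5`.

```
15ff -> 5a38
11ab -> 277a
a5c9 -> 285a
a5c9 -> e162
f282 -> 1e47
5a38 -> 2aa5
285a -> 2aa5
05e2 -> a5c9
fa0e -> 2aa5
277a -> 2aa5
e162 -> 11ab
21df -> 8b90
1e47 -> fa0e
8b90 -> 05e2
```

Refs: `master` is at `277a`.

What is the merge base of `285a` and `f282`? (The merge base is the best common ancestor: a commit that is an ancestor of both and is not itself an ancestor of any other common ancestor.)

Ancestors of 285a: {285a, 2aa5}.
Ancestors of f282: {1e47, 2aa5, f282, fa0e}.
Common ancestors: {2aa5}.
The only common ancestor is 2aa5, so it is the merge base.

2aa5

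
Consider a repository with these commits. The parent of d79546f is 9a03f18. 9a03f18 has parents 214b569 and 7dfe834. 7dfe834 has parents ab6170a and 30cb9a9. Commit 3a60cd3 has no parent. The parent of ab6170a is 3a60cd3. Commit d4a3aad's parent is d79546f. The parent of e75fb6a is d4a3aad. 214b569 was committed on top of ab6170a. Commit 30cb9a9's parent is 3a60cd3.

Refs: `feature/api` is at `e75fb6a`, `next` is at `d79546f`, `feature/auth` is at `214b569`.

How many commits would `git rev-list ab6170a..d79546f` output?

Reachable from d79546f: {214b569, 30cb9a9, 3a60cd3, 7dfe834, 9a03f18, ab6170a, d79546f}.
Reachable from ab6170a: {3a60cd3, ab6170a}.
In d79546f's history but not ab6170a's: {214b569, 30cb9a9, 7dfe834, 9a03f18, d79546f} — 5 commits.

5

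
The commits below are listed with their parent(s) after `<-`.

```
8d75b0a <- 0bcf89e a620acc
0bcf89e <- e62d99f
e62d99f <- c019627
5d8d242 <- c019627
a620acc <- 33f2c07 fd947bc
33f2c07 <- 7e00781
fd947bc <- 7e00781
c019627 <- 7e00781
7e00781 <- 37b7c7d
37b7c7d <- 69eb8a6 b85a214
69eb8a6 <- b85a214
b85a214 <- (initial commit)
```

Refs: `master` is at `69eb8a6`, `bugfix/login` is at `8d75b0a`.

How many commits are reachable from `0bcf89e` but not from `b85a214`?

Reachable from 0bcf89e: {0bcf89e, 37b7c7d, 69eb8a6, 7e00781, b85a214, c019627, e62d99f}.
Reachable from b85a214: {b85a214}.
In 0bcf89e's history but not b85a214's: {0bcf89e, 37b7c7d, 69eb8a6, 7e00781, c019627, e62d99f} — 6 commits.

6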